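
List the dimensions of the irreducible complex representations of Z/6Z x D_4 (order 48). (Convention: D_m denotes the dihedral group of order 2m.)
Dimensions: 1, 1, 1, 1, 1, 1, 1, 1, 1, 1, 1, 1, 1, 1, 1, 1, 1, 1, 1, 1, 1, 1, 1, 1, 2, 2, 2, 2, 2, 2

Working: There are 30 irreducibles (= number of conjugacy classes). Their dimensions d_i satisfy sum d_i^2 = |G| = 48: 1 + 1 + 1 + 1 + 1 + 1 + 1 + 1 + 1 + 1 + 1 + 1 + 1 + 1 + 1 + 1 + 1 + 1 + 1 + 1 + 1 + 1 + 1 + 1 + 4 + 4 + 4 + 4 + 4 + 4 = 48. (For the product with Z/6Z: each of the 6 1-dim characters of Z/6Z tensors with each irrep of D_4, giving 6 copies of each D_4-dimension.)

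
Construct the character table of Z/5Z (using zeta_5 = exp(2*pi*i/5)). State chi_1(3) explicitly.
Character table of Z/5Z (irreps indexed chi_0,...,chi_4 with chi_k(m) = zeta_5^(k*m), zeta_5 = exp(2*pi*i/5)):
  irrep \ class  {0} (size 1)  {1} (size 1)    {2} (size 1)    {3} (size 1)    {4} (size 1)  
  chi_0          1             1               1               1               1             
  chi_1          1             exp(2*I*pi/5)   exp(4*I*pi/5)   exp(-4*I*pi/5)  exp(-2*I*pi/5)
  chi_2          1             exp(4*I*pi/5)   exp(-2*I*pi/5)  exp(2*I*pi/5)   exp(-4*I*pi/5)
  chi_3          1             exp(-4*I*pi/5)  exp(2*I*pi/5)   exp(-2*I*pi/5)  exp(4*I*pi/5) 
  chi_4          1             exp(-2*I*pi/5)  exp(-4*I*pi/5)  exp(4*I*pi/5)   exp(2*I*pi/5) 

Spot check: chi_1(3) = zeta_5^(1*3) = zeta_5^3 = exp(-4*I*pi/5).

Proof sketch: Z/5Z is abelian, so all 5 irreducible complex representations are 1-dimensional. They are given by chi_k(m) = zeta_5^(k*m) for k = 0,...,4. Row orthogonality: sum_m chi_k(m) conj(chi_l(m)) = 5 * [k = l].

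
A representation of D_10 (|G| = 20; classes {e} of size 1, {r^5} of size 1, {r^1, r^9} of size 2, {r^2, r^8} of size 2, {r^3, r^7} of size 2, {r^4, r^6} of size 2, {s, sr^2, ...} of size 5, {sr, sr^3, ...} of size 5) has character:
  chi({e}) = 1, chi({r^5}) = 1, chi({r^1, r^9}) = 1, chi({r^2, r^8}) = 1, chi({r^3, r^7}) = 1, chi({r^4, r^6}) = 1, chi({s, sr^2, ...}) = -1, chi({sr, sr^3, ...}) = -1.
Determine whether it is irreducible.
Irreducible: <chi, chi> = 1.

Why: <chi, chi> = (1/|G|) sum_C |C| * |chi(C)|^2 = (1/20)[1*|1|^2 + 1*|1|^2 + 2*|1|^2 + 2*|1|^2 + 2*|1|^2 + 2*|1|^2 + 5*|-1|^2 + 5*|-1|^2]
  = (1/20)[(1) + (1) + (2) + (2) + (2) + (2) + (5) + (5)] = 20/20 = 1.
A character is irreducible iff <chi, chi> = 1, so this representation is irreducible.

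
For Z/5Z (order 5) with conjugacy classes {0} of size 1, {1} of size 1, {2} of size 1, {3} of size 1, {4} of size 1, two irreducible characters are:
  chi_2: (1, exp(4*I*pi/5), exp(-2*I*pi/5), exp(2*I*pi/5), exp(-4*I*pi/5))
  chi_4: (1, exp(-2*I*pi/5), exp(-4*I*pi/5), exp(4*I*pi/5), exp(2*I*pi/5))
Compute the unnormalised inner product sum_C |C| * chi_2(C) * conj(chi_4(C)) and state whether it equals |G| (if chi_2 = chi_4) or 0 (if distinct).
Sum = 0; so <chi_2, chi_4> = 0 (distinct irreducibles are orthogonal).

Justification: Compute term by term over conjugacy classes (|C| * chi_2(C) * conj(chi_4(C))):
  1*(1)*conj(1) + 1*(exp(4*I*pi/5))*conj(exp(-2*I*pi/5)) + 1*(exp(-2*I*pi/5))*conj(exp(-4*I*pi/5)) + 1*(exp(2*I*pi/5))*conj(exp(4*I*pi/5)) + 1*(exp(-4*I*pi/5))*conj(exp(2*I*pi/5))
  = (1) + (exp(-4*I*pi/5)) + (exp(2*I*pi/5)) + (exp(-2*I*pi/5)) + (exp(4*I*pi/5))
  = 0.
(Exp terms are combined using exp(i*s)*conj(exp(i*t)) = exp(i*(s-t)), and sums of them are collapsed using the identity that for every m > 1 the m distinct m-th roots of unity sum to 0, e.g. 1 + exp(2*I*pi/3) + exp(-2*I*pi/3) = 0.)
Dividing by |G| = 5 gives 0/5 = 0, matching the row-orthogonality relation <chi_2, chi_4> = [chi_2 = chi_4].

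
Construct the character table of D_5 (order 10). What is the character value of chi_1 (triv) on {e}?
Conjugacy classes: {e} of size 1, {r^1, r^4} of size 2, {r^2, r^3} of size 2, {s, sr, ..., sr^4} of size 5.
Character table:
  irrep \ class              {e} (size 1)  {r^1, r^4} (size 2)  {r^2, r^3} (size 2)  {s, sr, ..., sr^4} (size 5)
  chi_1 (triv)               1             1                    1                    1                          
  chi_2 (sign: r->1, s->-1)  1             1                    1                    -1                         
  chi_3 (2d, j=1)            2             -1/2 + sqrt(5)/2     -sqrt(5)/2 - 1/2     0                          
  chi_4 (2d, j=2)            2             -sqrt(5)/2 - 1/2     -1/2 + sqrt(5)/2     0                          

Spot check: chi_1 (triv) on {e} = 1.

Proof sketch: D_5 has order 2*5 = 10 with 4 conjugacy classes, hence 4 irreducibles. Sum of squared dims 1 + 1 + 4 + 4 = 10 = |G|. Linear characters come from the abelianisation; the 2-dimensional irreps have character r^k -> 2*cos(2*pi*j*k/5), reflections -> 0.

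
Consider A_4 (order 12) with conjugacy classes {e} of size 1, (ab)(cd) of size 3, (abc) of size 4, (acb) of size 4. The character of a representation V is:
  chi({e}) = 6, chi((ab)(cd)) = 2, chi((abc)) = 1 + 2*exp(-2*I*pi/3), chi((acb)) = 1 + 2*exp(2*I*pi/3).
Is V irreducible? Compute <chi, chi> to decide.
Not irreducible (reducible): <chi, chi> = 6 > 1.

Proof sketch: <chi, chi> = (1/|G|) sum_C |C| * |chi(C)|^2 = (1/12)[1*|6|^2 + 3*|2|^2 + 4*|1 + 2*exp(-2*I*pi/3)|^2 + 4*|1 + 2*exp(2*I*pi/3)|^2]
  = (1/12)[(36) + (12) + (12) + (12)] = 72/12 = 6.
(Exp terms are combined using exp(i*s)*conj(exp(i*t)) = exp(i*(s-t)), and sums of them are collapsed using the identity that for every m > 1 the m distinct m-th roots of unity sum to 0, e.g. 1 + exp(2*I*pi/3) + exp(-2*I*pi/3) = 0.)
A character is irreducible iff <chi, chi> = 1, so this representation is reducible.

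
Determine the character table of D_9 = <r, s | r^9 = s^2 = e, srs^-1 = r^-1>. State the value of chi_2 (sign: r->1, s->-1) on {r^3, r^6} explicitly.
Conjugacy classes: {e} of size 1, {r^1, r^8} of size 2, {r^2, r^7} of size 2, {r^3, r^6} of size 2, {r^4, r^5} of size 2, {s, sr, ..., sr^8} of size 9.
Character table:
  irrep \ class              {e} (size 1)  {r^1, r^8} (size 2)  {r^2, r^7} (size 2)  {r^3, r^6} (size 2)  {r^4, r^5} (size 2)  {s, sr, ..., sr^8} (size 9)
  chi_1 (triv)               1             1                    1                    1                    1                    1                          
  chi_2 (sign: r->1, s->-1)  1             1                    1                    1                    1                    -1                         
  chi_3 (2d, j=1)            2             2*cos(2*pi/9)        2*cos(4*pi/9)        -1                   -2*cos(pi/9)         0                          
  chi_4 (2d, j=2)            2             2*cos(4*pi/9)        -2*cos(pi/9)         -1                   2*cos(2*pi/9)        0                          
  chi_5 (2d, j=3)            2             -1                   -1                   2                    -1                   0                          
  chi_6 (2d, j=4)            2             -2*cos(pi/9)         2*cos(2*pi/9)        -1                   2*cos(4*pi/9)        0                          

Spot check: chi_2 (sign: r->1, s->-1) on {r^3, r^6} = 1.

Solution. D_9 has order 2*9 = 18 with 6 conjugacy classes, hence 6 irreducibles. Sum of squared dims 1 + 1 + 4 + 4 + 4 + 4 = 18 = |G|. Linear characters come from the abelianisation; the 2-dimensional irreps have character r^k -> 2*cos(2*pi*j*k/9), reflections -> 0.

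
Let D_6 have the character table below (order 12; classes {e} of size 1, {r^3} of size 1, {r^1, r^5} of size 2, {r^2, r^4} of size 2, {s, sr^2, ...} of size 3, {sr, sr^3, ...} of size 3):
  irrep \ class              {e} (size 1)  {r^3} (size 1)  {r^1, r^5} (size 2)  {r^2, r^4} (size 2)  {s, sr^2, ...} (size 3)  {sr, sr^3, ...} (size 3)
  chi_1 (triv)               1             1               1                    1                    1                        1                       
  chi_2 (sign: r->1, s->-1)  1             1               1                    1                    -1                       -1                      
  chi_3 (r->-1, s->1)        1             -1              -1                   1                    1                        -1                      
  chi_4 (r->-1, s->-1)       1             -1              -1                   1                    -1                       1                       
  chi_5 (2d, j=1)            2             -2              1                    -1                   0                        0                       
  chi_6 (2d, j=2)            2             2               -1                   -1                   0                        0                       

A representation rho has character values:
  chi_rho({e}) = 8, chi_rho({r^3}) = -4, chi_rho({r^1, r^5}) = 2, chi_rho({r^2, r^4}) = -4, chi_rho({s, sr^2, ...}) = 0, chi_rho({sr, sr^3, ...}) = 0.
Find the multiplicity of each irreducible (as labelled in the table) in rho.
Multiplicities: chi_1: 0, chi_2: 0, chi_3: 0, chi_4: 0, chi_5: 3, chi_6: 1.

Reasoning: Use <chi_rho, chi> = (1/|G|) sum_C |C| * chi_rho(C) * conj(chi(C)) with |G| = 12 for each irreducible chi in the table:
  <chi_rho, chi_1> = (1/12)[1*(8)*conj(1) + 1*(-4)*conj(1) + 2*(2)*conj(1) + 2*(-4)*conj(1) + 3*(0)*conj(1) + 3*(0)*conj(1)]
      = (1/12)[(8) + (-4) + (4) + (-8) + (0) + (0)] = 0/12 = 0
  <chi_rho, chi_2> = (1/12)[1*(8)*conj(1) + 1*(-4)*conj(1) + 2*(2)*conj(1) + 2*(-4)*conj(1) + 3*(0)*conj(-1) + 3*(0)*conj(-1)]
      = (1/12)[(8) + (-4) + (4) + (-8) + (0) + (0)] = 0/12 = 0
  <chi_rho, chi_3> = (1/12)[1*(8)*conj(1) + 1*(-4)*conj(-1) + 2*(2)*conj(-1) + 2*(-4)*conj(1) + 3*(0)*conj(1) + 3*(0)*conj(-1)]
      = (1/12)[(8) + (4) + (-4) + (-8) + (0) + (0)] = 0/12 = 0
  <chi_rho, chi_4> = (1/12)[1*(8)*conj(1) + 1*(-4)*conj(-1) + 2*(2)*conj(-1) + 2*(-4)*conj(1) + 3*(0)*conj(-1) + 3*(0)*conj(1)]
      = (1/12)[(8) + (4) + (-4) + (-8) + (0) + (0)] = 0/12 = 0
  <chi_rho, chi_5> = (1/12)[1*(8)*conj(2) + 1*(-4)*conj(-2) + 2*(2)*conj(1) + 2*(-4)*conj(-1) + 3*(0)*conj(0) + 3*(0)*conj(0)]
      = (1/12)[(16) + (8) + (4) + (8) + (0) + (0)] = 36/12 = 3
  <chi_rho, chi_6> = (1/12)[1*(8)*conj(2) + 1*(-4)*conj(2) + 2*(2)*conj(-1) + 2*(-4)*conj(-1) + 3*(0)*conj(0) + 3*(0)*conj(0)]
      = (1/12)[(16) + (-8) + (-4) + (8) + (0) + (0)] = 12/12 = 1
Dimension check: dim(rho) = sum (mult * dim) = 0*1 + 0*1 + 0*1 + 0*1 + 3*2 + 1*2 = 8 = chi_rho(e) = 8.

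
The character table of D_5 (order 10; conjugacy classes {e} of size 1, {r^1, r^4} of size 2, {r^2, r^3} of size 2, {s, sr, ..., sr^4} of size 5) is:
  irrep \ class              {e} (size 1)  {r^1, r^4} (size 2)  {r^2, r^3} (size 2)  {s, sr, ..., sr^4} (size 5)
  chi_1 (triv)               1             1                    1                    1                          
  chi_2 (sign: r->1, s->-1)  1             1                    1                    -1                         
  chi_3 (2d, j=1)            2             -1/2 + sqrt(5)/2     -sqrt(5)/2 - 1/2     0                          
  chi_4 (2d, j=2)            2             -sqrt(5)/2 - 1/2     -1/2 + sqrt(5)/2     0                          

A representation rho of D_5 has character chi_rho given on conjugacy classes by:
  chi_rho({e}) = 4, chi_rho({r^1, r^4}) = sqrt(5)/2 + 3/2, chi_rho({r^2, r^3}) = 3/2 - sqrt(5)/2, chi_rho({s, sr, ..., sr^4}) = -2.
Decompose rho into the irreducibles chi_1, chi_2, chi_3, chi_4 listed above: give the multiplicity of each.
Multiplicities: chi_1: 0, chi_2: 2, chi_3: 1, chi_4: 0.

Use <chi_rho, chi> = (1/|G|) sum_C |C| * chi_rho(C) * conj(chi(C)) with |G| = 10 for each irreducible chi in the table:
  <chi_rho, chi_1> = (1/10)[1*(4)*conj(1) + 2*(sqrt(5)/2 + 3/2)*conj(1) + 2*(3/2 - sqrt(5)/2)*conj(1) + 5*(-2)*conj(1)]
      = (1/10)[(4) + (sqrt(5) + 3) + (3 - sqrt(5)) + (-10)] = 0/10 = 0
  <chi_rho, chi_2> = (1/10)[1*(4)*conj(1) + 2*(sqrt(5)/2 + 3/2)*conj(1) + 2*(3/2 - sqrt(5)/2)*conj(1) + 5*(-2)*conj(-1)]
      = (1/10)[(4) + (sqrt(5) + 3) + (3 - sqrt(5)) + (10)] = 20/10 = 2
  <chi_rho, chi_3> = (1/10)[1*(4)*conj(2) + 2*(sqrt(5)/2 + 3/2)*conj(-1/2 + sqrt(5)/2) + 2*(3/2 - sqrt(5)/2)*conj(-sqrt(5)/2 - 1/2) + 5*(-2)*conj(0)]
      = (1/10)[(8) + (1 + sqrt(5)) + (1 - sqrt(5)) + (0)] = 10/10 = 1
  <chi_rho, chi_4> = (1/10)[1*(4)*conj(2) + 2*(sqrt(5)/2 + 3/2)*conj(-sqrt(5)/2 - 1/2) + 2*(3/2 - sqrt(5)/2)*conj(-1/2 + sqrt(5)/2) + 5*(-2)*conj(0)]
      = (1/10)[(8) + (-2*sqrt(5) - 4) + (-4 + 2*sqrt(5)) + (0)] = 0/10 = 0
Dimension check: dim(rho) = sum (mult * dim) = 0*1 + 2*1 + 1*2 + 0*2 = 4 = chi_rho(e) = 4.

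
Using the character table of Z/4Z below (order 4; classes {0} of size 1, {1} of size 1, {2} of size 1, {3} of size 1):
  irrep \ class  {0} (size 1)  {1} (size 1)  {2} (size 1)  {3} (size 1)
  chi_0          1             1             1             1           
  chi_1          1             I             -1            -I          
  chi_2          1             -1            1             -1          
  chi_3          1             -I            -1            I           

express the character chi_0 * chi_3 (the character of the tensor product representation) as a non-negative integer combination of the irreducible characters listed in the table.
chi_0 tensor chi_3 = chi_3 (all other irreducibles have multiplicity 0).

Explanation: The character of a tensor product is the pointwise product (chi_0 * chi_3)(C) = chi_0(C) * chi_3(C):
  {0}: (1)*(1), {1}: (1)*(-I), {2}: (1)*(-1), {3}: (1)*(I)
so (chi_0 * chi_3) takes values
  {0} -> 1, {1} -> -I, {2} -> -1, {3} -> I.
Now take the inner product of this character with each irreducible chi from the table, <chi_0*chi_3, chi> = (1/4) sum_C |C| (chi_0*chi_3)(C) conj(chi(C)):
  <chi_0*chi_3, chi_0> = (1/4)[1*(1)*conj(1) + 1*(-I)*conj(1) + 1*(-1)*conj(1) + 1*(I)*conj(1)]
      = (1/4)[(1) + (-I) + (-1) + (I)] = 0/4 = 0
  <chi_0*chi_3, chi_1> = (1/4)[1*(1)*conj(1) + 1*(-I)*conj(I) + 1*(-1)*conj(-1) + 1*(I)*conj(-I)]
      = (1/4)[(1) + (-1) + (1) + (-1)] = 0/4 = 0
  <chi_0*chi_3, chi_2> = (1/4)[1*(1)*conj(1) + 1*(-I)*conj(-1) + 1*(-1)*conj(1) + 1*(I)*conj(-1)]
      = (1/4)[(1) + (I) + (-1) + (-I)] = 0/4 = 0
  <chi_0*chi_3, chi_3> = (1/4)[1*(1)*conj(1) + 1*(-I)*conj(-I) + 1*(-1)*conj(-1) + 1*(I)*conj(I)]
      = (1/4)[(1) + (1) + (1) + (1)] = 4/4 = 1
(Exp terms are combined using exp(i*s)*conj(exp(i*t)) = exp(i*(s-t)), and sums of them are collapsed using the identity that for every m > 1 the m distinct m-th roots of unity sum to 0, e.g. 1 + exp(2*I*pi/3) + exp(-2*I*pi/3) = 0.)
Hence the multiplicities are chi_3: 1. Dimension check: dim(chi_0)*dim(chi_3) = 1*1 = 1 and sum (mult * dim) = 1*1 = 1.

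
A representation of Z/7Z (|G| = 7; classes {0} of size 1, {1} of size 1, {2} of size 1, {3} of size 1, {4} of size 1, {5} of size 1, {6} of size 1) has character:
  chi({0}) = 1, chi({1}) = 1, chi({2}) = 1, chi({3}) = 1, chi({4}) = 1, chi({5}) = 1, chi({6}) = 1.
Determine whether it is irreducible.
Irreducible: <chi, chi> = 1.

Explanation: <chi, chi> = (1/|G|) sum_C |C| * |chi(C)|^2 = (1/7)[1*|1|^2 + 1*|1|^2 + 1*|1|^2 + 1*|1|^2 + 1*|1|^2 + 1*|1|^2 + 1*|1|^2]
  = (1/7)[(1) + (1) + (1) + (1) + (1) + (1) + (1)] = 7/7 = 1.
(Exp terms are combined using exp(i*s)*conj(exp(i*t)) = exp(i*(s-t)), and sums of them are collapsed using the identity that for every m > 1 the m distinct m-th roots of unity sum to 0, e.g. 1 + exp(2*I*pi/3) + exp(-2*I*pi/3) = 0.)
A character is irreducible iff <chi, chi> = 1, so this representation is irreducible.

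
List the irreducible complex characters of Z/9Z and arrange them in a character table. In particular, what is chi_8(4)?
Character table of Z/9Z (irreps indexed chi_0,...,chi_8 with chi_k(m) = zeta_9^(k*m), zeta_9 = exp(2*pi*i/9)):
  irrep \ class  {0} (size 1)  {1} (size 1)    {2} (size 1)    {3} (size 1)    {4} (size 1)    {5} (size 1)    {6} (size 1)    {7} (size 1)    {8} (size 1)  
  chi_0          1             1               1               1               1               1               1               1               1             
  chi_1          1             exp(2*I*pi/9)   exp(4*I*pi/9)   exp(2*I*pi/3)   exp(8*I*pi/9)   exp(-8*I*pi/9)  exp(-2*I*pi/3)  exp(-4*I*pi/9)  exp(-2*I*pi/9)
  chi_2          1             exp(4*I*pi/9)   exp(8*I*pi/9)   exp(-2*I*pi/3)  exp(-2*I*pi/9)  exp(2*I*pi/9)   exp(2*I*pi/3)   exp(-8*I*pi/9)  exp(-4*I*pi/9)
  chi_3          1             exp(2*I*pi/3)   exp(-2*I*pi/3)  1               exp(2*I*pi/3)   exp(-2*I*pi/3)  1               exp(2*I*pi/3)   exp(-2*I*pi/3)
  chi_4          1             exp(8*I*pi/9)   exp(-2*I*pi/9)  exp(2*I*pi/3)   exp(-4*I*pi/9)  exp(4*I*pi/9)   exp(-2*I*pi/3)  exp(2*I*pi/9)   exp(-8*I*pi/9)
  chi_5          1             exp(-8*I*pi/9)  exp(2*I*pi/9)   exp(-2*I*pi/3)  exp(4*I*pi/9)   exp(-4*I*pi/9)  exp(2*I*pi/3)   exp(-2*I*pi/9)  exp(8*I*pi/9) 
  chi_6          1             exp(-2*I*pi/3)  exp(2*I*pi/3)   1               exp(-2*I*pi/3)  exp(2*I*pi/3)   1               exp(-2*I*pi/3)  exp(2*I*pi/3) 
  chi_7          1             exp(-4*I*pi/9)  exp(-8*I*pi/9)  exp(2*I*pi/3)   exp(2*I*pi/9)   exp(-2*I*pi/9)  exp(-2*I*pi/3)  exp(8*I*pi/9)   exp(4*I*pi/9) 
  chi_8          1             exp(-2*I*pi/9)  exp(-4*I*pi/9)  exp(-2*I*pi/3)  exp(-8*I*pi/9)  exp(8*I*pi/9)   exp(2*I*pi/3)   exp(4*I*pi/9)   exp(2*I*pi/9) 

Spot check: chi_8(4) = zeta_9^(8*4) = zeta_9^32 = exp(-8*I*pi/9).

Argument: Z/9Z is abelian, so all 9 irreducible complex representations are 1-dimensional. They are given by chi_k(m) = zeta_9^(k*m) for k = 0,...,8. Row orthogonality: sum_m chi_k(m) conj(chi_l(m)) = 9 * [k = l].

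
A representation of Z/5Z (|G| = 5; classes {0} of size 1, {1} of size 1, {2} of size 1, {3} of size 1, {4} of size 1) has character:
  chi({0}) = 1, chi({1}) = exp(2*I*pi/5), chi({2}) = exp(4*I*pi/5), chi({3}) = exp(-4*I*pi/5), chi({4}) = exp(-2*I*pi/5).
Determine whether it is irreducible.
Irreducible: <chi, chi> = 1.

<chi, chi> = (1/|G|) sum_C |C| * |chi(C)|^2 = (1/5)[1*|1|^2 + 1*|exp(2*I*pi/5)|^2 + 1*|exp(4*I*pi/5)|^2 + 1*|exp(-4*I*pi/5)|^2 + 1*|exp(-2*I*pi/5)|^2]
  = (1/5)[(1) + (1) + (1) + (1) + (1)] = 5/5 = 1.
(Exp terms are combined using exp(i*s)*conj(exp(i*t)) = exp(i*(s-t)), and sums of them are collapsed using the identity that for every m > 1 the m distinct m-th roots of unity sum to 0, e.g. 1 + exp(2*I*pi/3) + exp(-2*I*pi/3) = 0.)
A character is irreducible iff <chi, chi> = 1, so this representation is irreducible.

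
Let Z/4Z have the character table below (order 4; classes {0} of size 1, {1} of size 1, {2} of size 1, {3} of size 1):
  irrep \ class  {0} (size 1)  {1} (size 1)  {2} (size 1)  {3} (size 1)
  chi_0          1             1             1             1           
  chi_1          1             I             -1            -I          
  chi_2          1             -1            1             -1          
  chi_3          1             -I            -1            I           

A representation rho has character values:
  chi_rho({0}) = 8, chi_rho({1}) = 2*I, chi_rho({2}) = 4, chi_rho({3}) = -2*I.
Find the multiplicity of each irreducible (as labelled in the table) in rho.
Multiplicities: chi_0: 3, chi_1: 2, chi_2: 3, chi_3: 0.

Solution. Use <chi_rho, chi> = (1/|G|) sum_C |C| * chi_rho(C) * conj(chi(C)) with |G| = 4 for each irreducible chi in the table:
  <chi_rho, chi_0> = (1/4)[1*(8)*conj(1) + 1*(2*I)*conj(1) + 1*(4)*conj(1) + 1*(-2*I)*conj(1)]
      = (1/4)[(8) + (2*I) + (4) + (-2*I)] = 12/4 = 3
  <chi_rho, chi_1> = (1/4)[1*(8)*conj(1) + 1*(2*I)*conj(I) + 1*(4)*conj(-1) + 1*(-2*I)*conj(-I)]
      = (1/4)[(8) + (2) + (-4) + (2)] = 8/4 = 2
  <chi_rho, chi_2> = (1/4)[1*(8)*conj(1) + 1*(2*I)*conj(-1) + 1*(4)*conj(1) + 1*(-2*I)*conj(-1)]
      = (1/4)[(8) + (-2*I) + (4) + (2*I)] = 12/4 = 3
  <chi_rho, chi_3> = (1/4)[1*(8)*conj(1) + 1*(2*I)*conj(-I) + 1*(4)*conj(-1) + 1*(-2*I)*conj(I)]
      = (1/4)[(8) + (-2) + (-4) + (-2)] = 0/4 = 0
(Exp terms are combined using exp(i*s)*conj(exp(i*t)) = exp(i*(s-t)), and sums of them are collapsed using the identity that for every m > 1 the m distinct m-th roots of unity sum to 0, e.g. 1 + exp(2*I*pi/3) + exp(-2*I*pi/3) = 0.)
Dimension check: dim(rho) = sum (mult * dim) = 3*1 + 2*1 + 3*1 + 0*1 = 8 = chi_rho(e) = 8.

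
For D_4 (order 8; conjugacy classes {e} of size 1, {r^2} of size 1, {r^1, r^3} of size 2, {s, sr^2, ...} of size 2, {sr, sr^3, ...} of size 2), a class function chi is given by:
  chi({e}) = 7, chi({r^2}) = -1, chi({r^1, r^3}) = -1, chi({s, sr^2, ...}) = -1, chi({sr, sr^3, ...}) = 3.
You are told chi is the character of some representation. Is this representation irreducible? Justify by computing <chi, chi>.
Not irreducible (reducible): <chi, chi> = 9 > 1.

Reasoning: <chi, chi> = (1/|G|) sum_C |C| * |chi(C)|^2 = (1/8)[1*|7|^2 + 1*|-1|^2 + 2*|-1|^2 + 2*|-1|^2 + 2*|3|^2]
  = (1/8)[(49) + (1) + (2) + (2) + (18)] = 72/8 = 9.
A character is irreducible iff <chi, chi> = 1, so this representation is reducible.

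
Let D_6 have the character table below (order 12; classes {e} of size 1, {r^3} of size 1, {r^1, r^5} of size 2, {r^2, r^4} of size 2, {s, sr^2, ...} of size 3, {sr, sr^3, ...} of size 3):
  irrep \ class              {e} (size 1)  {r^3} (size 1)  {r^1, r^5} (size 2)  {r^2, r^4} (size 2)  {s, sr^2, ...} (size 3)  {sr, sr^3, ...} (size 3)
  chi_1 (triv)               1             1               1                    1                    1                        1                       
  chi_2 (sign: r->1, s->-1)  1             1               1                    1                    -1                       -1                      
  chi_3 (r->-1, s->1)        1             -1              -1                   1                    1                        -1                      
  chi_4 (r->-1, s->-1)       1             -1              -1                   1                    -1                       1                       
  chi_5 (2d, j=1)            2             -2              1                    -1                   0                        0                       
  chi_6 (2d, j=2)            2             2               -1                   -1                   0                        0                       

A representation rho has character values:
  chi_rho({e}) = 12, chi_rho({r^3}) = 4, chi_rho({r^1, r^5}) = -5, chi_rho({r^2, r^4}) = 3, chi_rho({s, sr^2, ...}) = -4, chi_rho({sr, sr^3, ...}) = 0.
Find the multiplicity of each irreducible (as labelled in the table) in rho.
Multiplicities: chi_1: 0, chi_2: 2, chi_3: 1, chi_4: 3, chi_5: 0, chi_6: 3.

Working: Use <chi_rho, chi> = (1/|G|) sum_C |C| * chi_rho(C) * conj(chi(C)) with |G| = 12 for each irreducible chi in the table:
  <chi_rho, chi_1> = (1/12)[1*(12)*conj(1) + 1*(4)*conj(1) + 2*(-5)*conj(1) + 2*(3)*conj(1) + 3*(-4)*conj(1) + 3*(0)*conj(1)]
      = (1/12)[(12) + (4) + (-10) + (6) + (-12) + (0)] = 0/12 = 0
  <chi_rho, chi_2> = (1/12)[1*(12)*conj(1) + 1*(4)*conj(1) + 2*(-5)*conj(1) + 2*(3)*conj(1) + 3*(-4)*conj(-1) + 3*(0)*conj(-1)]
      = (1/12)[(12) + (4) + (-10) + (6) + (12) + (0)] = 24/12 = 2
  <chi_rho, chi_3> = (1/12)[1*(12)*conj(1) + 1*(4)*conj(-1) + 2*(-5)*conj(-1) + 2*(3)*conj(1) + 3*(-4)*conj(1) + 3*(0)*conj(-1)]
      = (1/12)[(12) + (-4) + (10) + (6) + (-12) + (0)] = 12/12 = 1
  <chi_rho, chi_4> = (1/12)[1*(12)*conj(1) + 1*(4)*conj(-1) + 2*(-5)*conj(-1) + 2*(3)*conj(1) + 3*(-4)*conj(-1) + 3*(0)*conj(1)]
      = (1/12)[(12) + (-4) + (10) + (6) + (12) + (0)] = 36/12 = 3
  <chi_rho, chi_5> = (1/12)[1*(12)*conj(2) + 1*(4)*conj(-2) + 2*(-5)*conj(1) + 2*(3)*conj(-1) + 3*(-4)*conj(0) + 3*(0)*conj(0)]
      = (1/12)[(24) + (-8) + (-10) + (-6) + (0) + (0)] = 0/12 = 0
  <chi_rho, chi_6> = (1/12)[1*(12)*conj(2) + 1*(4)*conj(2) + 2*(-5)*conj(-1) + 2*(3)*conj(-1) + 3*(-4)*conj(0) + 3*(0)*conj(0)]
      = (1/12)[(24) + (8) + (10) + (-6) + (0) + (0)] = 36/12 = 3
Dimension check: dim(rho) = sum (mult * dim) = 0*1 + 2*1 + 1*1 + 3*1 + 0*2 + 3*2 = 12 = chi_rho(e) = 12.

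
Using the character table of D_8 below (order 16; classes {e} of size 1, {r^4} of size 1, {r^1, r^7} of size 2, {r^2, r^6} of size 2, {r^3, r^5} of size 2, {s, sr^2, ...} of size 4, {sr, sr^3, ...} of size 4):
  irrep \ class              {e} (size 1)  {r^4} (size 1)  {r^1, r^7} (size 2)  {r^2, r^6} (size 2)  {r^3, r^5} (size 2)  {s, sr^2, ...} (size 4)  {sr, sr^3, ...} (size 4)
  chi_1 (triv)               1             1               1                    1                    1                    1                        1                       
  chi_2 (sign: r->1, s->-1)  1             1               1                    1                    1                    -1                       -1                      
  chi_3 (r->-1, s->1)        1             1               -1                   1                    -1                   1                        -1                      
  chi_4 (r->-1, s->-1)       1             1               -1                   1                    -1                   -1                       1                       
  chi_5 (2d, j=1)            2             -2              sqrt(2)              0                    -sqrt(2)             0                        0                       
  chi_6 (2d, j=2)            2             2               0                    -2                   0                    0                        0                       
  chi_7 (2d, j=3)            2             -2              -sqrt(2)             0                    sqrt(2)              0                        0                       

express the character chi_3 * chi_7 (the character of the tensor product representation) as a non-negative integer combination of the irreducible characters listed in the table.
chi_3 tensor chi_7 = chi_5 (all other irreducibles have multiplicity 0).

Solution. The character of a tensor product is the pointwise product (chi_3 * chi_7)(C) = chi_3(C) * chi_7(C):
  {e}: (1)*(2), {r^4}: (1)*(-2), {r^1, r^7}: (-1)*(-sqrt(2)), {r^2, r^6}: (1)*(0), {r^3, r^5}: (-1)*(sqrt(2)), {s, sr^2, ...}: (1)*(0), {sr, sr^3, ...}: (-1)*(0)
so (chi_3 * chi_7) takes values
  {e} -> 2, {r^4} -> -2, {r^1, r^7} -> sqrt(2), {r^2, r^6} -> 0, {r^3, r^5} -> -sqrt(2), {s, sr^2, ...} -> 0, {sr, sr^3, ...} -> 0.
Now take the inner product of this character with each irreducible chi from the table, <chi_3*chi_7, chi> = (1/16) sum_C |C| (chi_3*chi_7)(C) conj(chi(C)):
  <chi_3*chi_7, chi_1> = (1/16)[1*(2)*conj(1) + 1*(-2)*conj(1) + 2*(sqrt(2))*conj(1) + 2*(0)*conj(1) + 2*(-sqrt(2))*conj(1) + 4*(0)*conj(1) + 4*(0)*conj(1)]
      = (1/16)[(2) + (-2) + (2*sqrt(2)) + (0) + (-2*sqrt(2)) + (0) + (0)] = 0/16 = 0
  <chi_3*chi_7, chi_2> = (1/16)[1*(2)*conj(1) + 1*(-2)*conj(1) + 2*(sqrt(2))*conj(1) + 2*(0)*conj(1) + 2*(-sqrt(2))*conj(1) + 4*(0)*conj(-1) + 4*(0)*conj(-1)]
      = (1/16)[(2) + (-2) + (2*sqrt(2)) + (0) + (-2*sqrt(2)) + (0) + (0)] = 0/16 = 0
  <chi_3*chi_7, chi_3> = (1/16)[1*(2)*conj(1) + 1*(-2)*conj(1) + 2*(sqrt(2))*conj(-1) + 2*(0)*conj(1) + 2*(-sqrt(2))*conj(-1) + 4*(0)*conj(1) + 4*(0)*conj(-1)]
      = (1/16)[(2) + (-2) + (-2*sqrt(2)) + (0) + (2*sqrt(2)) + (0) + (0)] = 0/16 = 0
  <chi_3*chi_7, chi_4> = (1/16)[1*(2)*conj(1) + 1*(-2)*conj(1) + 2*(sqrt(2))*conj(-1) + 2*(0)*conj(1) + 2*(-sqrt(2))*conj(-1) + 4*(0)*conj(-1) + 4*(0)*conj(1)]
      = (1/16)[(2) + (-2) + (-2*sqrt(2)) + (0) + (2*sqrt(2)) + (0) + (0)] = 0/16 = 0
  <chi_3*chi_7, chi_5> = (1/16)[1*(2)*conj(2) + 1*(-2)*conj(-2) + 2*(sqrt(2))*conj(sqrt(2)) + 2*(0)*conj(0) + 2*(-sqrt(2))*conj(-sqrt(2)) + 4*(0)*conj(0) + 4*(0)*conj(0)]
      = (1/16)[(4) + (4) + (4) + (0) + (4) + (0) + (0)] = 16/16 = 1
  <chi_3*chi_7, chi_6> = (1/16)[1*(2)*conj(2) + 1*(-2)*conj(2) + 2*(sqrt(2))*conj(0) + 2*(0)*conj(-2) + 2*(-sqrt(2))*conj(0) + 4*(0)*conj(0) + 4*(0)*conj(0)]
      = (1/16)[(4) + (-4) + (0) + (0) + (0) + (0) + (0)] = 0/16 = 0
  <chi_3*chi_7, chi_7> = (1/16)[1*(2)*conj(2) + 1*(-2)*conj(-2) + 2*(sqrt(2))*conj(-sqrt(2)) + 2*(0)*conj(0) + 2*(-sqrt(2))*conj(sqrt(2)) + 4*(0)*conj(0) + 4*(0)*conj(0)]
      = (1/16)[(4) + (4) + (-4) + (0) + (-4) + (0) + (0)] = 0/16 = 0
Hence the multiplicities are chi_5: 1. Dimension check: dim(chi_3)*dim(chi_7) = 1*2 = 2 and sum (mult * dim) = 1*2 = 2.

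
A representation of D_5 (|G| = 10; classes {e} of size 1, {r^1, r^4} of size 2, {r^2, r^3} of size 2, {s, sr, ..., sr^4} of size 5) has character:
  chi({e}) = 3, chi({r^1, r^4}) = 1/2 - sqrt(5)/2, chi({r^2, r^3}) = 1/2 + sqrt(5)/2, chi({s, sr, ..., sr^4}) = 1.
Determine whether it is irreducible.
Not irreducible (reducible): <chi, chi> = 2 > 1.

Argument: <chi, chi> = (1/|G|) sum_C |C| * |chi(C)|^2 = (1/10)[1*|3|^2 + 2*|1/2 - sqrt(5)/2|^2 + 2*|1/2 + sqrt(5)/2|^2 + 5*|1|^2]
  = (1/10)[(9) + (3 - sqrt(5)) + (sqrt(5) + 3) + (5)] = 20/10 = 2.
A character is irreducible iff <chi, chi> = 1, so this representation is reducible.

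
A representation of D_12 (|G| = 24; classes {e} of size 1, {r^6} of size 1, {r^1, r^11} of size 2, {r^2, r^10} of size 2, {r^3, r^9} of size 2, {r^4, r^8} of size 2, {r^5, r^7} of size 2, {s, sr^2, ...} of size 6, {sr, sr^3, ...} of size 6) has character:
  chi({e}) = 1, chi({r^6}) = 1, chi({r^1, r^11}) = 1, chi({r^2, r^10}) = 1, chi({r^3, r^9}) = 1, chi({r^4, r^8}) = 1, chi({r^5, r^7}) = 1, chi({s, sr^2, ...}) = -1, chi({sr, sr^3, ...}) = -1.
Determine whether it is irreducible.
Irreducible: <chi, chi> = 1.

Justification: <chi, chi> = (1/|G|) sum_C |C| * |chi(C)|^2 = (1/24)[1*|1|^2 + 1*|1|^2 + 2*|1|^2 + 2*|1|^2 + 2*|1|^2 + 2*|1|^2 + 2*|1|^2 + 6*|-1|^2 + 6*|-1|^2]
  = (1/24)[(1) + (1) + (2) + (2) + (2) + (2) + (2) + (6) + (6)] = 24/24 = 1.
A character is irreducible iff <chi, chi> = 1, so this representation is irreducible.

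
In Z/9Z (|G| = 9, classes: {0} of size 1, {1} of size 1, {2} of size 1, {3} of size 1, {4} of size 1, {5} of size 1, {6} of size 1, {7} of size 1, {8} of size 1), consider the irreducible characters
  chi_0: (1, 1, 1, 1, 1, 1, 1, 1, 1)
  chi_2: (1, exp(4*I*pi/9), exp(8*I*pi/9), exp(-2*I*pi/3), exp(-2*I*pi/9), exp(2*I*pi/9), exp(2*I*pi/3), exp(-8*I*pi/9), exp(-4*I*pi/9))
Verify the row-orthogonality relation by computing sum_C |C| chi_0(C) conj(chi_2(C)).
Sum = 0; so <chi_0, chi_2> = 0 (distinct irreducibles are orthogonal).

Details: Compute term by term over conjugacy classes (|C| * chi_0(C) * conj(chi_2(C))):
  1*(1)*conj(1) + 1*(1)*conj(exp(4*I*pi/9)) + 1*(1)*conj(exp(8*I*pi/9)) + 1*(1)*conj(exp(-2*I*pi/3)) + 1*(1)*conj(exp(-2*I*pi/9)) + 1*(1)*conj(exp(2*I*pi/9)) + 1*(1)*conj(exp(2*I*pi/3)) + 1*(1)*conj(exp(-8*I*pi/9)) + 1*(1)*conj(exp(-4*I*pi/9))
  = (1) + (exp(-4*I*pi/9)) + (exp(-8*I*pi/9)) + (exp(2*I*pi/3)) + (exp(2*I*pi/9)) + (exp(-2*I*pi/9)) + (exp(-2*I*pi/3)) + (exp(8*I*pi/9)) + (exp(4*I*pi/9))
  = 0.
(Exp terms are combined using exp(i*s)*conj(exp(i*t)) = exp(i*(s-t)), and sums of them are collapsed using the identity that for every m > 1 the m distinct m-th roots of unity sum to 0, e.g. 1 + exp(2*I*pi/3) + exp(-2*I*pi/3) = 0.)
Dividing by |G| = 9 gives 0/9 = 0, matching the row-orthogonality relation <chi_0, chi_2> = [chi_0 = chi_2].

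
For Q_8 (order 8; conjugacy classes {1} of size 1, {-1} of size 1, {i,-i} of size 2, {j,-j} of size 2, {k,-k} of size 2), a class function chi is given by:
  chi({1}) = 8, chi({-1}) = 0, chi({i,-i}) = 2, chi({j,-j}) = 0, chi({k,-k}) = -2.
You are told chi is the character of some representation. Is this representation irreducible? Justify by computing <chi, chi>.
Not irreducible (reducible): <chi, chi> = 10 > 1.

Justification: <chi, chi> = (1/|G|) sum_C |C| * |chi(C)|^2 = (1/8)[1*|8|^2 + 1*|0|^2 + 2*|2|^2 + 2*|0|^2 + 2*|-2|^2]
  = (1/8)[(64) + (0) + (8) + (0) + (8)] = 80/8 = 10.
A character is irreducible iff <chi, chi> = 1, so this representation is reducible.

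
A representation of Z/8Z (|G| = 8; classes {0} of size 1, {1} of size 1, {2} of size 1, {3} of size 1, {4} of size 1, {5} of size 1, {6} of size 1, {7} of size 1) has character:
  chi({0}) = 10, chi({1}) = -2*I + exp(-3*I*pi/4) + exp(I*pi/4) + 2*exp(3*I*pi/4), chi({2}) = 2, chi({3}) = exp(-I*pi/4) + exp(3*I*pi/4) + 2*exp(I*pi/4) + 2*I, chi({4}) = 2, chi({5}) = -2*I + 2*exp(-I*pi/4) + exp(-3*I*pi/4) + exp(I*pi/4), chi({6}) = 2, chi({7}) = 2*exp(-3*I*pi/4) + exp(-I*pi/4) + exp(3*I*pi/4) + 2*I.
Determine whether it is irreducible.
Not irreducible (reducible): <chi, chi> = 18 > 1.

Derivation: <chi, chi> = (1/|G|) sum_C |C| * |chi(C)|^2 = (1/8)[1*|10|^2 + 1*|-2*I + exp(-3*I*pi/4) + exp(I*pi/4) + 2*exp(3*I*pi/4)|^2 + 1*|2|^2 + 1*|exp(-I*pi/4) + exp(3*I*pi/4) + 2*exp(I*pi/4) + 2*I|^2 + 1*|2|^2 + 1*|-2*I + 2*exp(-I*pi/4) + exp(-3*I*pi/4) + exp(I*pi/4)|^2 + 1*|2|^2 + 1*|2*exp(-3*I*pi/4) + exp(-I*pi/4) + exp(3*I*pi/4) + 2*I|^2]
  = (1/8)[(100) + (8 - 2*exp(I*pi/4) + 2*exp(-3*I*pi/4) - 2*exp(-I*pi/4) + 2*exp(3*I*pi/4)) + (4) + (8 - 2*exp(3*I*pi/4) + 2*exp(-I*pi/4) - 2*exp(-3*I*pi/4) + 2*exp(I*pi/4)) + (4) + (8 - 2*exp(3*I*pi/4) + 2*exp(-I*pi/4) - 2*exp(-3*I*pi/4) + 2*exp(I*pi/4)) + (4) + (8 - 2*exp(I*pi/4) + 2*exp(-3*I*pi/4) - 2*exp(-I*pi/4) + 2*exp(3*I*pi/4))] = 144/8 = 18.
(Exp terms are combined using exp(i*s)*conj(exp(i*t)) = exp(i*(s-t)), and sums of them are collapsed using the identity that for every m > 1 the m distinct m-th roots of unity sum to 0, e.g. 1 + exp(2*I*pi/3) + exp(-2*I*pi/3) = 0.)
A character is irreducible iff <chi, chi> = 1, so this representation is reducible.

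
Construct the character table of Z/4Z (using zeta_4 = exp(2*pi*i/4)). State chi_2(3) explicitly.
Character table of Z/4Z (irreps indexed chi_0,...,chi_3 with chi_k(m) = zeta_4^(k*m), zeta_4 = exp(2*pi*i/4)):
  irrep \ class  {0} (size 1)  {1} (size 1)  {2} (size 1)  {3} (size 1)
  chi_0          1             1             1             1           
  chi_1          1             I             -1            -I          
  chi_2          1             -1            1             -1          
  chi_3          1             -I            -1            I           

Spot check: chi_2(3) = zeta_4^(2*3) = zeta_4^6 = -1.

Derivation: Z/4Z is abelian, so all 4 irreducible complex representations are 1-dimensional. They are given by chi_k(m) = zeta_4^(k*m) for k = 0,...,3. Row orthogonality: sum_m chi_k(m) conj(chi_l(m)) = 4 * [k = l].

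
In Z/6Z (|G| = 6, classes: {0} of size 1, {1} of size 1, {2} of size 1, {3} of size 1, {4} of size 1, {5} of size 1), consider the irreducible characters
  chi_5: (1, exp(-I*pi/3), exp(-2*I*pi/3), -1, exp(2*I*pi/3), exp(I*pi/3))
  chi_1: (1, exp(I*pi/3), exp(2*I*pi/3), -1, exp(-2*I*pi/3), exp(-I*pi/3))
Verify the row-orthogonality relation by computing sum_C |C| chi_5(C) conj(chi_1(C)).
Sum = 0; so <chi_5, chi_1> = 0 (distinct irreducibles are orthogonal).

Argument: Compute term by term over conjugacy classes (|C| * chi_5(C) * conj(chi_1(C))):
  1*(1)*conj(1) + 1*(exp(-I*pi/3))*conj(exp(I*pi/3)) + 1*(exp(-2*I*pi/3))*conj(exp(2*I*pi/3)) + 1*(-1)*conj(-1) + 1*(exp(2*I*pi/3))*conj(exp(-2*I*pi/3)) + 1*(exp(I*pi/3))*conj(exp(-I*pi/3))
  = (1) + (exp(-2*I*pi/3)) + (exp(2*I*pi/3)) + (1) + (exp(-2*I*pi/3)) + (exp(2*I*pi/3))
  = 0.
(Exp terms are combined using exp(i*s)*conj(exp(i*t)) = exp(i*(s-t)), and sums of them are collapsed using the identity that for every m > 1 the m distinct m-th roots of unity sum to 0, e.g. 1 + exp(2*I*pi/3) + exp(-2*I*pi/3) = 0.)
Dividing by |G| = 6 gives 0/6 = 0, matching the row-orthogonality relation <chi_5, chi_1> = [chi_5 = chi_1].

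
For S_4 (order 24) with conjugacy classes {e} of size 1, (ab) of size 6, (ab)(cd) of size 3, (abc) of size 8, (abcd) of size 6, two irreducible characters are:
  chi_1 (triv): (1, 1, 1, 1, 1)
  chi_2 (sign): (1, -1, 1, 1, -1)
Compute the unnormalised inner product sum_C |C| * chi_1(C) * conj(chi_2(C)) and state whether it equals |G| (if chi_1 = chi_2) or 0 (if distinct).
Sum = 0; so <chi_1, chi_2> = 0 (distinct irreducibles are orthogonal).

Details: Compute term by term over conjugacy classes (|C| * chi_1(C) * conj(chi_2(C))):
  1*(1)*conj(1) + 6*(1)*conj(-1) + 3*(1)*conj(1) + 8*(1)*conj(1) + 6*(1)*conj(-1)
  = (1) + (-6) + (3) + (8) + (-6)
  = 0.
Dividing by |G| = 24 gives 0/24 = 0, matching the row-orthogonality relation <chi_1, chi_2> = [chi_1 = chi_2].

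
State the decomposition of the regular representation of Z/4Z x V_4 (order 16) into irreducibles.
Each irreducible V_i of dimension d_i appears with multiplicity d_i, i.e. rho_reg = (direct sum over all irreducibles V_i) d_i V_i. The irreducible dimensions for Z/4Z x V_4 are 1, 1, 1, 1, 1, 1, 1, 1, 1, 1, 1, 1, 1, 1, 1, 1: 16 irreducibles of dimension 1, each with multiplicity 1. Total dimension 16*1*1 = 16 = |G|.

Proof sketch: General theorem: in the regular representation of a finite group G, each irreducible appears with multiplicity equal to its dimension. Check: dim(rho_reg) = sum d_i^2 = 1 + 1 + 1 + 1 + 1 + 1 + 1 + 1 + 1 + 1 + 1 + 1 + 1 + 1 + 1 + 1 = 16 = |G|.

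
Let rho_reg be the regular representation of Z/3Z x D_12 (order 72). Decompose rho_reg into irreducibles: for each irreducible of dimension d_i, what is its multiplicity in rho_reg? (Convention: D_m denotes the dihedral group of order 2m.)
Each irreducible V_i of dimension d_i appears with multiplicity d_i, i.e. rho_reg = (direct sum over all irreducibles V_i) d_i V_i. The irreducible dimensions for Z/3Z x D_12 are 1, 1, 1, 1, 1, 1, 1, 1, 1, 1, 1, 1, 2, 2, 2, 2, 2, 2, 2, 2, 2, 2, 2, 2, 2, 2, 2: 12 irreducibles of dimension 1, each with multiplicity 1; 15 irreducibles of dimension 2, each with multiplicity 2. Total dimension 12*1*1 + 15*2*2 = 72 = |G|.

Reasoning: General theorem: in the regular representation of a finite group G, each irreducible appears with multiplicity equal to its dimension. Check: dim(rho_reg) = sum d_i^2 = 1 + 1 + 1 + 1 + 1 + 1 + 1 + 1 + 1 + 1 + 1 + 1 + 4 + 4 + 4 + 4 + 4 + 4 + 4 + 4 + 4 + 4 + 4 + 4 + 4 + 4 + 4 = 72 = |G|.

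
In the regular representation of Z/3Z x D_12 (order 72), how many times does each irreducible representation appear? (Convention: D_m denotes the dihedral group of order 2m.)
Each irreducible V_i of dimension d_i appears with multiplicity d_i, i.e. rho_reg = (direct sum over all irreducibles V_i) d_i V_i. The irreducible dimensions for Z/3Z x D_12 are 1, 1, 1, 1, 1, 1, 1, 1, 1, 1, 1, 1, 2, 2, 2, 2, 2, 2, 2, 2, 2, 2, 2, 2, 2, 2, 2: 12 irreducibles of dimension 1, each with multiplicity 1; 15 irreducibles of dimension 2, each with multiplicity 2. Total dimension 12*1*1 + 15*2*2 = 72 = |G|.

Solution. General theorem: in the regular representation of a finite group G, each irreducible appears with multiplicity equal to its dimension. Check: dim(rho_reg) = sum d_i^2 = 1 + 1 + 1 + 1 + 1 + 1 + 1 + 1 + 1 + 1 + 1 + 1 + 4 + 4 + 4 + 4 + 4 + 4 + 4 + 4 + 4 + 4 + 4 + 4 + 4 + 4 + 4 = 72 = |G|.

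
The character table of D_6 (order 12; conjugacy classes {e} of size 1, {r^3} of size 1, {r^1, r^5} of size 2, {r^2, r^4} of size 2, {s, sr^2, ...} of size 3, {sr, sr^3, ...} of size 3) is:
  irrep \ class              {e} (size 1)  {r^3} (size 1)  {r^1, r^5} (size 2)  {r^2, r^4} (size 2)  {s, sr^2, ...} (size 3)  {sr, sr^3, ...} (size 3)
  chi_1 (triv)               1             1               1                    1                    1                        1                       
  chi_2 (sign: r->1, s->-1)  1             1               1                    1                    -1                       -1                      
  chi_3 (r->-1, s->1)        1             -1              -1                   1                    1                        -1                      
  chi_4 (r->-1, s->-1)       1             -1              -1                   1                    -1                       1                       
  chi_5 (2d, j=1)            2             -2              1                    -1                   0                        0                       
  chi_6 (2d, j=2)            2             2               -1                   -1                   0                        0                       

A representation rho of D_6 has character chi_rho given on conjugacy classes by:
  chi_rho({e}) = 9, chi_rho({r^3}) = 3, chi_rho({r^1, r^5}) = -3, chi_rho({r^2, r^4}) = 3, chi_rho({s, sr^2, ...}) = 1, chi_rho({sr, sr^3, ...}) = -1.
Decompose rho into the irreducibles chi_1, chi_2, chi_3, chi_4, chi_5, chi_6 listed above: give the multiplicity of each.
Multiplicities: chi_1: 1, chi_2: 1, chi_3: 2, chi_4: 1, chi_5: 0, chi_6: 2.

Explanation: Use <chi_rho, chi> = (1/|G|) sum_C |C| * chi_rho(C) * conj(chi(C)) with |G| = 12 for each irreducible chi in the table:
  <chi_rho, chi_1> = (1/12)[1*(9)*conj(1) + 1*(3)*conj(1) + 2*(-3)*conj(1) + 2*(3)*conj(1) + 3*(1)*conj(1) + 3*(-1)*conj(1)]
      = (1/12)[(9) + (3) + (-6) + (6) + (3) + (-3)] = 12/12 = 1
  <chi_rho, chi_2> = (1/12)[1*(9)*conj(1) + 1*(3)*conj(1) + 2*(-3)*conj(1) + 2*(3)*conj(1) + 3*(1)*conj(-1) + 3*(-1)*conj(-1)]
      = (1/12)[(9) + (3) + (-6) + (6) + (-3) + (3)] = 12/12 = 1
  <chi_rho, chi_3> = (1/12)[1*(9)*conj(1) + 1*(3)*conj(-1) + 2*(-3)*conj(-1) + 2*(3)*conj(1) + 3*(1)*conj(1) + 3*(-1)*conj(-1)]
      = (1/12)[(9) + (-3) + (6) + (6) + (3) + (3)] = 24/12 = 2
  <chi_rho, chi_4> = (1/12)[1*(9)*conj(1) + 1*(3)*conj(-1) + 2*(-3)*conj(-1) + 2*(3)*conj(1) + 3*(1)*conj(-1) + 3*(-1)*conj(1)]
      = (1/12)[(9) + (-3) + (6) + (6) + (-3) + (-3)] = 12/12 = 1
  <chi_rho, chi_5> = (1/12)[1*(9)*conj(2) + 1*(3)*conj(-2) + 2*(-3)*conj(1) + 2*(3)*conj(-1) + 3*(1)*conj(0) + 3*(-1)*conj(0)]
      = (1/12)[(18) + (-6) + (-6) + (-6) + (0) + (0)] = 0/12 = 0
  <chi_rho, chi_6> = (1/12)[1*(9)*conj(2) + 1*(3)*conj(2) + 2*(-3)*conj(-1) + 2*(3)*conj(-1) + 3*(1)*conj(0) + 3*(-1)*conj(0)]
      = (1/12)[(18) + (6) + (6) + (-6) + (0) + (0)] = 24/12 = 2
Dimension check: dim(rho) = sum (mult * dim) = 1*1 + 1*1 + 2*1 + 1*1 + 0*2 + 2*2 = 9 = chi_rho(e) = 9.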